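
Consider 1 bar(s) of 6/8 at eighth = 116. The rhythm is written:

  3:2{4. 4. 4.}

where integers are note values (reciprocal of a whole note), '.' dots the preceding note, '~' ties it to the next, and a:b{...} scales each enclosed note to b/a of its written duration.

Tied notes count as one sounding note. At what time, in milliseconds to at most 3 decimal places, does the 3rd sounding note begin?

1. 0.0ms @ 0 + 1034.483ms (2)
2. 1034.483ms @ 2 + 1034.483ms (2)
3. 2068.966ms @ 4 + 1034.483ms (2)

note 3 onset = 4b = 2068.966ms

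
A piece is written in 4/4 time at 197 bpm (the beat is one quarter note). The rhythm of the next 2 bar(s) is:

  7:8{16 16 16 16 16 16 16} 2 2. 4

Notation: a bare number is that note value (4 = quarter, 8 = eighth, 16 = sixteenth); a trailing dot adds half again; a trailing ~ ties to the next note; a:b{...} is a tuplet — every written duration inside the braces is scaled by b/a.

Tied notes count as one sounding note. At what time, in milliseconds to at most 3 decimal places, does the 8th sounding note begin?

note 8 onset = 2b = 609.137ms

1. 0.0ms @ 0 + 87.02ms (2/7)
2. 87.02ms @ 2/7 + 87.02ms (2/7)
3. 174.039ms @ 4/7 + 87.02ms (2/7)
4. 261.059ms @ 6/7 + 87.02ms (2/7)
5. 348.078ms @ 8/7 + 87.02ms (2/7)
6. 435.098ms @ 10/7 + 87.02ms (2/7)
7. 522.117ms @ 12/7 + 87.02ms (2/7)
8. 609.137ms @ 2 + 609.137ms (2)
9. 1218.274ms @ 4 + 913.706ms (3)
10. 2131.98ms @ 7 + 304.569ms (1)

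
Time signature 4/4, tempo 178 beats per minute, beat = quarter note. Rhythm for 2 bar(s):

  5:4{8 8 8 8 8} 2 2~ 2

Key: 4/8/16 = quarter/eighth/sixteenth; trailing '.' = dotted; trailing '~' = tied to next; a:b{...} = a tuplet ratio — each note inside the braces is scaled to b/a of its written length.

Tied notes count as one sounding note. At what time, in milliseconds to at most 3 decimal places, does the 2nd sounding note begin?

1. 0.0ms @ 0 + 134.831ms (2/5)
2. 134.831ms @ 2/5 + 134.831ms (2/5)
3. 269.663ms @ 4/5 + 134.831ms (2/5)
4. 404.494ms @ 6/5 + 134.831ms (2/5)
5. 539.326ms @ 8/5 + 134.831ms (2/5)
6. 674.157ms @ 2 + 674.157ms (2)
7. 1348.315ms @ 4 + 1348.315ms (4)

note 2 onset = 2/5b = 134.831ms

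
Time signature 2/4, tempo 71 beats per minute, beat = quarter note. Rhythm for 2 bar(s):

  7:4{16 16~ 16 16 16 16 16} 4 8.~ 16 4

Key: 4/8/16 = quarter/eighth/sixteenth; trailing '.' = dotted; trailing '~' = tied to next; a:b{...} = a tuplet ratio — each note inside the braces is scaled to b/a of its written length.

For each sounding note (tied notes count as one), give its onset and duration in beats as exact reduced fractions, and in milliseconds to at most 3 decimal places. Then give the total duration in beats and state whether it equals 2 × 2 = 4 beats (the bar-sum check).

1) 0.0ms=0b +120.724ms=1/7b
2) 120.724ms=1/7b +241.449ms=2/7b
3) 362.173ms=3/7b +120.724ms=1/7b
4) 482.897ms=4/7b +120.724ms=1/7b
5) 603.622ms=5/7b +120.724ms=1/7b
6) 724.346ms=6/7b +120.724ms=1/7b
7) 845.07ms=1b +845.07ms=1b
8) 1690.141ms=2b +845.07ms=1b
9) 2535.211ms=3b +845.07ms=1b
Σ=4b of 4 (71bpm 2/4) — PASS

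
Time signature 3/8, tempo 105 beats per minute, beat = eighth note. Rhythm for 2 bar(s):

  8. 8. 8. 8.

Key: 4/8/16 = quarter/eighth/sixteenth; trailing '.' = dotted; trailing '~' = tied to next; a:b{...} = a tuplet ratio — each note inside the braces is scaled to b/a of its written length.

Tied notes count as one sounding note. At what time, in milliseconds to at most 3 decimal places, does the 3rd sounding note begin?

1. 0.0ms @ 0 + 857.143ms (3/2)
2. 857.143ms @ 3/2 + 857.143ms (3/2)
3. 1714.286ms @ 3 + 857.143ms (3/2)
4. 2571.429ms @ 9/2 + 857.143ms (3/2)

note 3 onset = 3b = 1714.286ms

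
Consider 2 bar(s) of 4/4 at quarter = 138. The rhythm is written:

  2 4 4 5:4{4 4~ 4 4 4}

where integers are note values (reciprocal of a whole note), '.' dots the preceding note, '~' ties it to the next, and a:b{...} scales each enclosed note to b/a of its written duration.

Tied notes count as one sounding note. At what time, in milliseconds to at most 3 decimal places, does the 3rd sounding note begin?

note 3 onset = 3b = 1304.348ms

1. 0.0ms @ 0 + 869.565ms (2)
2. 869.565ms @ 2 + 434.783ms (1)
3. 1304.348ms @ 3 + 434.783ms (1)
4. 1739.13ms @ 4 + 347.826ms (4/5)
5. 2086.957ms @ 24/5 + 695.652ms (8/5)
6. 2782.609ms @ 32/5 + 347.826ms (4/5)
7. 3130.435ms @ 36/5 + 347.826ms (4/5)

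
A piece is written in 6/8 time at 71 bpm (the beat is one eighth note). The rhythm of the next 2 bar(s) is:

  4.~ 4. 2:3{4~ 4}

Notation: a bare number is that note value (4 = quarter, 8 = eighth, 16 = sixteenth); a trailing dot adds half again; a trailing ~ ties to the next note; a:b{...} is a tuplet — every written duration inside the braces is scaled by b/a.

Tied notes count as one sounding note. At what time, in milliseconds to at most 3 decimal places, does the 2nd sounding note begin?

note 2 onset = 6b = 5070.423ms

1. 0.0ms @ 0 + 5070.423ms (6)
2. 5070.423ms @ 6 + 5070.423ms (6)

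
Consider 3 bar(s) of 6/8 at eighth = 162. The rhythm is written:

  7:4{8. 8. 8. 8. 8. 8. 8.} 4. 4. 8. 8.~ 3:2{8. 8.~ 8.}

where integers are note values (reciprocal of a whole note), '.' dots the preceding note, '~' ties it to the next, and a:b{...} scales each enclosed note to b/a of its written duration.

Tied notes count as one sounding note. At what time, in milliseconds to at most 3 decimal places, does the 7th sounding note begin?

note 7 onset = 36/7b = 1904.762ms

1. 0.0ms @ 0 + 317.46ms (6/7)
2. 317.46ms @ 6/7 + 317.46ms (6/7)
3. 634.921ms @ 12/7 + 317.46ms (6/7)
4. 952.381ms @ 18/7 + 317.46ms (6/7)
5. 1269.841ms @ 24/7 + 317.46ms (6/7)
6. 1587.302ms @ 30/7 + 317.46ms (6/7)
7. 1904.762ms @ 36/7 + 317.46ms (6/7)
8. 2222.222ms @ 6 + 1111.111ms (3)
9. 3333.333ms @ 9 + 1111.111ms (3)
10. 4444.444ms @ 12 + 555.556ms (3/2)
11. 5000.0ms @ 27/2 + 925.926ms (5/2)
12. 5925.926ms @ 16 + 740.741ms (2)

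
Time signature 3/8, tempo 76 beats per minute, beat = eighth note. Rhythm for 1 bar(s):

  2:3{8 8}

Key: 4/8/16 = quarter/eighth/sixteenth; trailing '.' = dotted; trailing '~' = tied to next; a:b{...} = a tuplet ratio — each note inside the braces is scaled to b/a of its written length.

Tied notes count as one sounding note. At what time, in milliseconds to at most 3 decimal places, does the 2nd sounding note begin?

1. 0.0ms @ 0 + 1184.211ms (3/2)
2. 1184.211ms @ 3/2 + 1184.211ms (3/2)

note 2 onset = 3/2b = 1184.211ms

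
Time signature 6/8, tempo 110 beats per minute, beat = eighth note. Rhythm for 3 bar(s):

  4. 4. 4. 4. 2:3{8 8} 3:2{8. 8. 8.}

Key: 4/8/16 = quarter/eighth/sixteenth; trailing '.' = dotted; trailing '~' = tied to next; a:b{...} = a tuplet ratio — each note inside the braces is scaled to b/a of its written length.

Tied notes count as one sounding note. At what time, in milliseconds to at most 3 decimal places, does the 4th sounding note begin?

note 4 onset = 9b = 4909.091ms

1. 0.0ms @ 0 + 1636.364ms (3)
2. 1636.364ms @ 3 + 1636.364ms (3)
3. 3272.727ms @ 6 + 1636.364ms (3)
4. 4909.091ms @ 9 + 1636.364ms (3)
5. 6545.455ms @ 12 + 818.182ms (3/2)
6. 7363.636ms @ 27/2 + 818.182ms (3/2)
7. 8181.818ms @ 15 + 545.455ms (1)
8. 8727.273ms @ 16 + 545.455ms (1)
9. 9272.727ms @ 17 + 545.455ms (1)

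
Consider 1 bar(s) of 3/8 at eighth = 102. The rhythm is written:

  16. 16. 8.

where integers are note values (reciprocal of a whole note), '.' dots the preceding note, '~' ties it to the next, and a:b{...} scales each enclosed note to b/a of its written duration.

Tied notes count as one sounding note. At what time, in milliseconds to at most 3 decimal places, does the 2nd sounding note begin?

note 2 onset = 3/4b = 441.176ms

1. 0.0ms @ 0 + 441.176ms (3/4)
2. 441.176ms @ 3/4 + 441.176ms (3/4)
3. 882.353ms @ 3/2 + 882.353ms (3/2)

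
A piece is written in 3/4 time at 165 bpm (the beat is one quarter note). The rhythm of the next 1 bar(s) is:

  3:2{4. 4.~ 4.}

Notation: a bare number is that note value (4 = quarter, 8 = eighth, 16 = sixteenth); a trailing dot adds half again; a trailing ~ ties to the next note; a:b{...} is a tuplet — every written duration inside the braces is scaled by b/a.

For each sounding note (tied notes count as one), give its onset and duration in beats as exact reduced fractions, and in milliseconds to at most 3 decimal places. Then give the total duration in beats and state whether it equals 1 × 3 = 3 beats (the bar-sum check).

1) 0.0ms=0b +363.636ms=1b
2) 363.636ms=1b +727.273ms=2b
Σ=3b of 3 (165bpm 3/4) — PASS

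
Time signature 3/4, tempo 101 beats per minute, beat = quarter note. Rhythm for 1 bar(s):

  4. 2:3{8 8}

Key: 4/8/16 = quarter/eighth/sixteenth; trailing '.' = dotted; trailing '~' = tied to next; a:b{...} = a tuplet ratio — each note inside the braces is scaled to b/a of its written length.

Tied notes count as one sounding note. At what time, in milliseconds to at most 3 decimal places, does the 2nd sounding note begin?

1. 0.0ms @ 0 + 891.089ms (3/2)
2. 891.089ms @ 3/2 + 445.545ms (3/4)
3. 1336.634ms @ 9/4 + 445.545ms (3/4)

note 2 onset = 3/2b = 891.089ms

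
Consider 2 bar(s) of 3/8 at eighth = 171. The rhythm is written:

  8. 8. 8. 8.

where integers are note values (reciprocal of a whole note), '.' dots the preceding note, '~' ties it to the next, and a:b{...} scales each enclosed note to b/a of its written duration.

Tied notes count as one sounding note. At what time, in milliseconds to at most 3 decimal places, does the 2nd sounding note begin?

1. 0.0ms @ 0 + 526.316ms (3/2)
2. 526.316ms @ 3/2 + 526.316ms (3/2)
3. 1052.632ms @ 3 + 526.316ms (3/2)
4. 1578.947ms @ 9/2 + 526.316ms (3/2)

note 2 onset = 3/2b = 526.316ms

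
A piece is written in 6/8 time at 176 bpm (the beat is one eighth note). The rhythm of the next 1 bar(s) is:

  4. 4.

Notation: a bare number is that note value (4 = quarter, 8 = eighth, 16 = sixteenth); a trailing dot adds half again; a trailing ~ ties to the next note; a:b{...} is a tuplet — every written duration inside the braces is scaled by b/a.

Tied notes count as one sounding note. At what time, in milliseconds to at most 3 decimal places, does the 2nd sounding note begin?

note 2 onset = 3b = 1022.727ms

1. 0.0ms @ 0 + 1022.727ms (3)
2. 1022.727ms @ 3 + 1022.727ms (3)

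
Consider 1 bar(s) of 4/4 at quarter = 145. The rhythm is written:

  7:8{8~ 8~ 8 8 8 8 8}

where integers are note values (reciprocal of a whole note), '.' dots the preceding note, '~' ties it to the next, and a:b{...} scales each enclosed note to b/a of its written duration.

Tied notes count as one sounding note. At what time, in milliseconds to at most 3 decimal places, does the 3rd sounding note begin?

note 3 onset = 16/7b = 945.813ms

1. 0.0ms @ 0 + 709.36ms (12/7)
2. 709.36ms @ 12/7 + 236.453ms (4/7)
3. 945.813ms @ 16/7 + 236.453ms (4/7)
4. 1182.266ms @ 20/7 + 236.453ms (4/7)
5. 1418.719ms @ 24/7 + 236.453ms (4/7)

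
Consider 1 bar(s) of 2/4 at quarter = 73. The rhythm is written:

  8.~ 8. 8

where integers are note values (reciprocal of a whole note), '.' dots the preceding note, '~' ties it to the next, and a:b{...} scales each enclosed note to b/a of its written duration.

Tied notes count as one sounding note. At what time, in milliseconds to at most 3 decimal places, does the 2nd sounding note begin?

note 2 onset = 3/2b = 1232.877ms

1. 0.0ms @ 0 + 1232.877ms (3/2)
2. 1232.877ms @ 3/2 + 410.959ms (1/2)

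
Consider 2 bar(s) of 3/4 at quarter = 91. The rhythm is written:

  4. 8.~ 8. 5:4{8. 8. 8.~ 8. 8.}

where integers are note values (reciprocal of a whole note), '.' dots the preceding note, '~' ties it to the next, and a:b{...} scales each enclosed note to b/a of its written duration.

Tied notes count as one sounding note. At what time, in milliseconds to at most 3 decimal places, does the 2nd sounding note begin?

1. 0.0ms @ 0 + 989.011ms (3/2)
2. 989.011ms @ 3/2 + 989.011ms (3/2)
3. 1978.022ms @ 3 + 395.604ms (3/5)
4. 2373.626ms @ 18/5 + 395.604ms (3/5)
5. 2769.231ms @ 21/5 + 791.209ms (6/5)
6. 3560.44ms @ 27/5 + 395.604ms (3/5)

note 2 onset = 3/2b = 989.011ms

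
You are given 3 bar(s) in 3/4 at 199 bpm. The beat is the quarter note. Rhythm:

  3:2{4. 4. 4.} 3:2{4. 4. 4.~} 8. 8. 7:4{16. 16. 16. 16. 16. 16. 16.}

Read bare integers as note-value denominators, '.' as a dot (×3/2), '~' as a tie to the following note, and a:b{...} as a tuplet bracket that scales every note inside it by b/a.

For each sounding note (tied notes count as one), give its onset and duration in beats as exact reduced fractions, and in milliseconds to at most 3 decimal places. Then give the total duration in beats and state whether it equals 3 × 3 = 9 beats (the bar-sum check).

1) 0.0ms=0b +301.508ms=1b
2) 301.508ms=1b +301.508ms=1b
3) 603.015ms=2b +301.508ms=1b
4) 904.523ms=3b +301.508ms=1b
5) 1206.03ms=4b +301.508ms=1b
6) 1507.538ms=5b +527.638ms=7/4b
7) 2035.176ms=27/4b +226.131ms=3/4b
8) 2261.307ms=15/2b +64.609ms=3/14b
9) 2325.915ms=54/7b +64.609ms=3/14b
10) 2390.524ms=111/14b +64.609ms=3/14b
11) 2455.133ms=57/7b +64.609ms=3/14b
12) 2519.742ms=117/14b +64.609ms=3/14b
13) 2584.35ms=60/7b +64.609ms=3/14b
14) 2648.959ms=123/14b +64.609ms=3/14b
Σ=9b of 9 (199bpm 3/4) — PASS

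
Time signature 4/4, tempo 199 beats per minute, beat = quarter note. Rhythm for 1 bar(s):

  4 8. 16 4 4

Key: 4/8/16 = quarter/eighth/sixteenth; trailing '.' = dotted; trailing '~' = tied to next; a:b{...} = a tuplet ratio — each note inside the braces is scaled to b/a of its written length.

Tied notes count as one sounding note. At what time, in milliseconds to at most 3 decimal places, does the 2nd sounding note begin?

note 2 onset = 1b = 301.508ms

1. 0.0ms @ 0 + 301.508ms (1)
2. 301.508ms @ 1 + 226.131ms (3/4)
3. 527.638ms @ 7/4 + 75.377ms (1/4)
4. 603.015ms @ 2 + 301.508ms (1)
5. 904.523ms @ 3 + 301.508ms (1)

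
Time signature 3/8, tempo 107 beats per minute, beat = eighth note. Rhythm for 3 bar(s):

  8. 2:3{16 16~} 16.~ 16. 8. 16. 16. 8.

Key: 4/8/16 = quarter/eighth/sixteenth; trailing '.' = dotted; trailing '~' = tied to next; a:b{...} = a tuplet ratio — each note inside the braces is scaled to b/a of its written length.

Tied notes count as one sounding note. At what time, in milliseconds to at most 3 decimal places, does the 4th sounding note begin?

1. 0.0ms @ 0 + 841.121ms (3/2)
2. 841.121ms @ 3/2 + 420.561ms (3/4)
3. 1261.682ms @ 9/4 + 1261.682ms (9/4)
4. 2523.364ms @ 9/2 + 841.121ms (3/2)
5. 3364.486ms @ 6 + 420.561ms (3/4)
6. 3785.047ms @ 27/4 + 420.561ms (3/4)
7. 4205.607ms @ 15/2 + 841.121ms (3/2)

note 4 onset = 9/2b = 2523.364ms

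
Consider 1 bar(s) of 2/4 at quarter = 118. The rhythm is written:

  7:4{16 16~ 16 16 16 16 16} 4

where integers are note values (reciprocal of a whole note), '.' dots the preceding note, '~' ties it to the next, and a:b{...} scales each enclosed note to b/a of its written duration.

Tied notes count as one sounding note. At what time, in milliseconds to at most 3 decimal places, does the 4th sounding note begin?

1. 0.0ms @ 0 + 72.639ms (1/7)
2. 72.639ms @ 1/7 + 145.278ms (2/7)
3. 217.918ms @ 3/7 + 72.639ms (1/7)
4. 290.557ms @ 4/7 + 72.639ms (1/7)
5. 363.196ms @ 5/7 + 72.639ms (1/7)
6. 435.835ms @ 6/7 + 72.639ms (1/7)
7. 508.475ms @ 1 + 508.475ms (1)

note 4 onset = 4/7b = 290.557ms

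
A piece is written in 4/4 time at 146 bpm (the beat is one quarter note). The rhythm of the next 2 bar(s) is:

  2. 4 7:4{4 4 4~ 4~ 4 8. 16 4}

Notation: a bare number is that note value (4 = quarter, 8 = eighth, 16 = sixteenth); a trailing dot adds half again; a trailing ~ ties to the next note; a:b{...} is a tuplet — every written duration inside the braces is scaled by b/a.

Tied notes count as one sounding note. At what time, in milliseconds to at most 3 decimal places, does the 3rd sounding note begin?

1. 0.0ms @ 0 + 1232.877ms (3)
2. 1232.877ms @ 3 + 410.959ms (1)
3. 1643.836ms @ 4 + 234.834ms (4/7)
4. 1878.669ms @ 32/7 + 234.834ms (4/7)
5. 2113.503ms @ 36/7 + 704.501ms (12/7)
6. 2818.004ms @ 48/7 + 176.125ms (3/7)
7. 2994.129ms @ 51/7 + 58.708ms (1/7)
8. 3052.838ms @ 52/7 + 234.834ms (4/7)

note 3 onset = 4b = 1643.836ms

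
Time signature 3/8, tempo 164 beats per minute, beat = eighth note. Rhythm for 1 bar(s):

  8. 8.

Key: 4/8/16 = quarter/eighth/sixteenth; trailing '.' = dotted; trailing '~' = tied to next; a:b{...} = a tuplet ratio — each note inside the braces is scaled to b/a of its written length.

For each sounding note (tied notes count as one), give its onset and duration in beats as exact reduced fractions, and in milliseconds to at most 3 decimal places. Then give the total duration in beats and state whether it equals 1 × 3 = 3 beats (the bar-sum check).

1) 0.0ms=0b +548.78ms=3/2b
2) 548.78ms=3/2b +548.78ms=3/2b
Σ=3b of 3 (164bpm 3/8) — PASS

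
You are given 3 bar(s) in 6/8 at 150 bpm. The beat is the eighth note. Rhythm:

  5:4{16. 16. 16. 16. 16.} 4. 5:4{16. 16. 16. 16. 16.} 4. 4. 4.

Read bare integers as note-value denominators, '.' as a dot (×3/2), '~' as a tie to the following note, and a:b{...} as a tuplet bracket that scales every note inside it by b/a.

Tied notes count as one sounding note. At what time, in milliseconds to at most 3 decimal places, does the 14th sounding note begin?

1. 0.0ms @ 0 + 240.0ms (3/5)
2. 240.0ms @ 3/5 + 240.0ms (3/5)
3. 480.0ms @ 6/5 + 240.0ms (3/5)
4. 720.0ms @ 9/5 + 240.0ms (3/5)
5. 960.0ms @ 12/5 + 240.0ms (3/5)
6. 1200.0ms @ 3 + 1200.0ms (3)
7. 2400.0ms @ 6 + 240.0ms (3/5)
8. 2640.0ms @ 33/5 + 240.0ms (3/5)
9. 2880.0ms @ 36/5 + 240.0ms (3/5)
10. 3120.0ms @ 39/5 + 240.0ms (3/5)
11. 3360.0ms @ 42/5 + 240.0ms (3/5)
12. 3600.0ms @ 9 + 1200.0ms (3)
13. 4800.0ms @ 12 + 1200.0ms (3)
14. 6000.0ms @ 15 + 1200.0ms (3)

note 14 onset = 15b = 6000.0ms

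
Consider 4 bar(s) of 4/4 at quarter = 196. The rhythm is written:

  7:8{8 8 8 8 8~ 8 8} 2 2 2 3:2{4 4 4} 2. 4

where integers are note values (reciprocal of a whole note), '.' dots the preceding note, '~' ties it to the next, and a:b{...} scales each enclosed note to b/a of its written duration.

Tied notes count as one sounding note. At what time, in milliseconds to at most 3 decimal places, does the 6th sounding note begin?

1. 0.0ms @ 0 + 174.927ms (4/7)
2. 174.927ms @ 4/7 + 174.927ms (4/7)
3. 349.854ms @ 8/7 + 174.927ms (4/7)
4. 524.781ms @ 12/7 + 174.927ms (4/7)
5. 699.708ms @ 16/7 + 349.854ms (8/7)
6. 1049.563ms @ 24/7 + 174.927ms (4/7)
7. 1224.49ms @ 4 + 612.245ms (2)
8. 1836.735ms @ 6 + 612.245ms (2)
9. 2448.98ms @ 8 + 612.245ms (2)
10. 3061.224ms @ 10 + 204.082ms (2/3)
11. 3265.306ms @ 32/3 + 204.082ms (2/3)
12. 3469.388ms @ 34/3 + 204.082ms (2/3)
13. 3673.469ms @ 12 + 918.367ms (3)
14. 4591.837ms @ 15 + 306.122ms (1)

note 6 onset = 24/7b = 1049.563ms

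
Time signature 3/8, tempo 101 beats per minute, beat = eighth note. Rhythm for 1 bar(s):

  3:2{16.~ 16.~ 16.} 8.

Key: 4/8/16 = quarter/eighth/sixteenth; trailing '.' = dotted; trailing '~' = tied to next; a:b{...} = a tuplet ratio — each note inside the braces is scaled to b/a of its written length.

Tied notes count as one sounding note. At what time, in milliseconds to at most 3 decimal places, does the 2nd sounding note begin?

note 2 onset = 3/2b = 891.089ms

1. 0.0ms @ 0 + 891.089ms (3/2)
2. 891.089ms @ 3/2 + 891.089ms (3/2)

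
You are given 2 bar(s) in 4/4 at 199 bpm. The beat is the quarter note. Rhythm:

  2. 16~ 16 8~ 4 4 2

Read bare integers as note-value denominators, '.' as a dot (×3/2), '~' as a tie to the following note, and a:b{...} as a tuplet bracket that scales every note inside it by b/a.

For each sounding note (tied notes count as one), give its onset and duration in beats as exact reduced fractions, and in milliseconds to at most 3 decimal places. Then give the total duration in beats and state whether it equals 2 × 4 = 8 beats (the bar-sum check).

1) 0.0ms=0b +904.523ms=3b
2) 904.523ms=3b +150.754ms=1/2b
3) 1055.276ms=7/2b +452.261ms=3/2b
4) 1507.538ms=5b +301.508ms=1b
5) 1809.045ms=6b +603.015ms=2b
Σ=8b of 8 (199bpm 4/4) — PASS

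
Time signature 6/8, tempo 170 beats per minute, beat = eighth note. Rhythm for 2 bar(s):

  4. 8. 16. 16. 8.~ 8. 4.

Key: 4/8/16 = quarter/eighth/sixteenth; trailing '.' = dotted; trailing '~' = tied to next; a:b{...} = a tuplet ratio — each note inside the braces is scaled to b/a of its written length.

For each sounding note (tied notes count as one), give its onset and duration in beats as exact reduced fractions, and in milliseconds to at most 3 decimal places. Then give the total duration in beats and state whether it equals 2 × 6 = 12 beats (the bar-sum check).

1) 0.0ms=0b +1058.824ms=3b
2) 1058.824ms=3b +529.412ms=3/2b
3) 1588.235ms=9/2b +264.706ms=3/4b
4) 1852.941ms=21/4b +264.706ms=3/4b
5) 2117.647ms=6b +1058.824ms=3b
6) 3176.471ms=9b +1058.824ms=3b
Σ=12b of 12 (170bpm 6/8) — PASS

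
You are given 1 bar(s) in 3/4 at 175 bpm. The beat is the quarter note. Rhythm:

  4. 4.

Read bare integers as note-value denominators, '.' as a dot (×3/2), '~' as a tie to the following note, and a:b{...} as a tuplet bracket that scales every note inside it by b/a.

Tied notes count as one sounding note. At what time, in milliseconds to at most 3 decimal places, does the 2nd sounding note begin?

1. 0.0ms @ 0 + 514.286ms (3/2)
2. 514.286ms @ 3/2 + 514.286ms (3/2)

note 2 onset = 3/2b = 514.286ms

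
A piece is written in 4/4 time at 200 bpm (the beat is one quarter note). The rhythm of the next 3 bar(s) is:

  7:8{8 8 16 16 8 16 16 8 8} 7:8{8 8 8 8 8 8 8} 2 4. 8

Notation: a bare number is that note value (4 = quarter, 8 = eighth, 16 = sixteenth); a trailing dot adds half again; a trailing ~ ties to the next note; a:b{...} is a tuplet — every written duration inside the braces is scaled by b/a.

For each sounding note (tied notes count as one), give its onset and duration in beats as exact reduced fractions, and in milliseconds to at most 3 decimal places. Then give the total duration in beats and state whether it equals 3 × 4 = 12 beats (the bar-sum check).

1) 0.0ms=0b +171.429ms=4/7b
2) 171.429ms=4/7b +171.429ms=4/7b
3) 342.857ms=8/7b +85.714ms=2/7b
4) 428.571ms=10/7b +85.714ms=2/7b
5) 514.286ms=12/7b +171.429ms=4/7b
6) 685.714ms=16/7b +85.714ms=2/7b
7) 771.429ms=18/7b +85.714ms=2/7b
8) 857.143ms=20/7b +171.429ms=4/7b
9) 1028.571ms=24/7b +171.429ms=4/7b
10) 1200.0ms=4b +171.429ms=4/7b
11) 1371.429ms=32/7b +171.429ms=4/7b
12) 1542.857ms=36/7b +171.429ms=4/7b
13) 1714.286ms=40/7b +171.429ms=4/7b
14) 1885.714ms=44/7b +171.429ms=4/7b
15) 2057.143ms=48/7b +171.429ms=4/7b
16) 2228.571ms=52/7b +171.429ms=4/7b
17) 2400.0ms=8b +600.0ms=2b
18) 3000.0ms=10b +450.0ms=3/2b
19) 3450.0ms=23/2b +150.0ms=1/2b
Σ=12b of 12 (200bpm 4/4) — PASS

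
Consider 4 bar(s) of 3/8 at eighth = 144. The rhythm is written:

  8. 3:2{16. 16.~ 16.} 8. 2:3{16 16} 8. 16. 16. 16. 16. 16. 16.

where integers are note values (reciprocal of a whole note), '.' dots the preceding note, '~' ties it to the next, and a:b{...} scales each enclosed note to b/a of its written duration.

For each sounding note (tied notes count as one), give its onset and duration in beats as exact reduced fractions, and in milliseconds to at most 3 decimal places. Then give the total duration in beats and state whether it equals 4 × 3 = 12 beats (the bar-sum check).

1) 0.0ms=0b +625.0ms=3/2b
2) 625.0ms=3/2b +208.333ms=1/2b
3) 833.333ms=2b +416.667ms=1b
4) 1250.0ms=3b +625.0ms=3/2b
5) 1875.0ms=9/2b +312.5ms=3/4b
6) 2187.5ms=21/4b +312.5ms=3/4b
7) 2500.0ms=6b +625.0ms=3/2b
8) 3125.0ms=15/2b +312.5ms=3/4b
9) 3437.5ms=33/4b +312.5ms=3/4b
10) 3750.0ms=9b +312.5ms=3/4b
11) 4062.5ms=39/4b +312.5ms=3/4b
12) 4375.0ms=21/2b +312.5ms=3/4b
13) 4687.5ms=45/4b +312.5ms=3/4b
Σ=12b of 12 (144bpm 3/8) — PASS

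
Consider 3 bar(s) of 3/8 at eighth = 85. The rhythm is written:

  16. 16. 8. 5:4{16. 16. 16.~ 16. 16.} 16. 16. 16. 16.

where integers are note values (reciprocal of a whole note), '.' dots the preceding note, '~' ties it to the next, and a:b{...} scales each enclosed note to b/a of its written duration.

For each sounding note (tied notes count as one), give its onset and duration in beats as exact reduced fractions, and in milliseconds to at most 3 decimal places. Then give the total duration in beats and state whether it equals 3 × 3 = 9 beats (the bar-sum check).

1) 0.0ms=0b +529.412ms=3/4b
2) 529.412ms=3/4b +529.412ms=3/4b
3) 1058.824ms=3/2b +1058.824ms=3/2b
4) 2117.647ms=3b +423.529ms=3/5b
5) 2541.176ms=18/5b +423.529ms=3/5b
6) 2964.706ms=21/5b +847.059ms=6/5b
7) 3811.765ms=27/5b +423.529ms=3/5b
8) 4235.294ms=6b +529.412ms=3/4b
9) 4764.706ms=27/4b +529.412ms=3/4b
10) 5294.118ms=15/2b +529.412ms=3/4b
11) 5823.529ms=33/4b +529.412ms=3/4b
Σ=9b of 9 (85bpm 3/8) — PASS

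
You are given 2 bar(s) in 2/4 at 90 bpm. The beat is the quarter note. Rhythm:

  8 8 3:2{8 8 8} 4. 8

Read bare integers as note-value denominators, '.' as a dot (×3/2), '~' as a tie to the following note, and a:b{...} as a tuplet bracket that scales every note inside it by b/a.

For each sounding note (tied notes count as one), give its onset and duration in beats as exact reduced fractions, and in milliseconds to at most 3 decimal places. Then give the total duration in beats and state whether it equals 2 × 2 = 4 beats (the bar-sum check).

1) 0.0ms=0b +333.333ms=1/2b
2) 333.333ms=1/2b +333.333ms=1/2b
3) 666.667ms=1b +222.222ms=1/3b
4) 888.889ms=4/3b +222.222ms=1/3b
5) 1111.111ms=5/3b +222.222ms=1/3b
6) 1333.333ms=2b +1000.0ms=3/2b
7) 2333.333ms=7/2b +333.333ms=1/2b
Σ=4b of 4 (90bpm 2/4) — PASS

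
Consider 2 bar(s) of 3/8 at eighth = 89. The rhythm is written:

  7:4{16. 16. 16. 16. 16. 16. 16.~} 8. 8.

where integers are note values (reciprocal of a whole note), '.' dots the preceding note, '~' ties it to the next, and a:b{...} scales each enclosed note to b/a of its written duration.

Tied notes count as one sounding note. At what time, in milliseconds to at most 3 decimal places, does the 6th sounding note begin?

1. 0.0ms @ 0 + 288.925ms (3/7)
2. 288.925ms @ 3/7 + 288.925ms (3/7)
3. 577.849ms @ 6/7 + 288.925ms (3/7)
4. 866.774ms @ 9/7 + 288.925ms (3/7)
5. 1155.698ms @ 12/7 + 288.925ms (3/7)
6. 1444.623ms @ 15/7 + 288.925ms (3/7)
7. 1733.547ms @ 18/7 + 1300.161ms (27/14)
8. 3033.708ms @ 9/2 + 1011.236ms (3/2)

note 6 onset = 15/7b = 1444.623ms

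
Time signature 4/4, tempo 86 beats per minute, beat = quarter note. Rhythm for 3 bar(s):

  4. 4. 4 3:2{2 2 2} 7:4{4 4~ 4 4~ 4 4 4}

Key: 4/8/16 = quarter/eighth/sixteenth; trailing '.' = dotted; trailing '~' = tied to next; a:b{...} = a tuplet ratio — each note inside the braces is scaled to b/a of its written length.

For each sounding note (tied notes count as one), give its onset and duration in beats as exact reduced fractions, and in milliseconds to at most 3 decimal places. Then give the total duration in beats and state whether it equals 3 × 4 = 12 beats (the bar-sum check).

1) 0.0ms=0b +1046.512ms=3/2b
2) 1046.512ms=3/2b +1046.512ms=3/2b
3) 2093.023ms=3b +697.674ms=1b
4) 2790.698ms=4b +930.233ms=4/3b
5) 3720.93ms=16/3b +930.233ms=4/3b
6) 4651.163ms=20/3b +930.233ms=4/3b
7) 5581.395ms=8b +398.671ms=4/7b
8) 5980.066ms=60/7b +797.342ms=8/7b
9) 6777.409ms=68/7b +797.342ms=8/7b
10) 7574.751ms=76/7b +398.671ms=4/7b
11) 7973.422ms=80/7b +398.671ms=4/7b
Σ=12b of 12 (86bpm 4/4) — PASS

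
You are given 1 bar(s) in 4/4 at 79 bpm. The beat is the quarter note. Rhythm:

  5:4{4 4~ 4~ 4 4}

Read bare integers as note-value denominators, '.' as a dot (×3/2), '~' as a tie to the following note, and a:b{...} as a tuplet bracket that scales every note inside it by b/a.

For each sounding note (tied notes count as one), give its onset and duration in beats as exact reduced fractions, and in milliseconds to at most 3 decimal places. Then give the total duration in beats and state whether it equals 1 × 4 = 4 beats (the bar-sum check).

1) 0.0ms=0b +607.595ms=4/5b
2) 607.595ms=4/5b +1822.785ms=12/5b
3) 2430.38ms=16/5b +607.595ms=4/5b
Σ=4b of 4 (79bpm 4/4) — PASS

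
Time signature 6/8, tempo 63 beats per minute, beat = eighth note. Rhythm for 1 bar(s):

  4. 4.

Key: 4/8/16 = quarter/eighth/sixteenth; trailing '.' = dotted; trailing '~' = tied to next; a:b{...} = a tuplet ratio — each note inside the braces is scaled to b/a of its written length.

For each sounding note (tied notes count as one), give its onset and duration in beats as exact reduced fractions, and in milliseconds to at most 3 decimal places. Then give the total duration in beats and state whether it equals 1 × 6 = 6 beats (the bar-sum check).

1) 0.0ms=0b +2857.143ms=3b
2) 2857.143ms=3b +2857.143ms=3b
Σ=6b of 6 (63bpm 6/8) — PASS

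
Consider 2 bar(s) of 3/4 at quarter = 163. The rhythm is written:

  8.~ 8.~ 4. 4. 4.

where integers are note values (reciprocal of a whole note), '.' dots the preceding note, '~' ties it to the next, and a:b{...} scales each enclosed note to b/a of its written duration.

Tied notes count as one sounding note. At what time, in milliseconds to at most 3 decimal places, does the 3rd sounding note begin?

1. 0.0ms @ 0 + 1104.294ms (3)
2. 1104.294ms @ 3 + 552.147ms (3/2)
3. 1656.442ms @ 9/2 + 552.147ms (3/2)

note 3 onset = 9/2b = 1656.442ms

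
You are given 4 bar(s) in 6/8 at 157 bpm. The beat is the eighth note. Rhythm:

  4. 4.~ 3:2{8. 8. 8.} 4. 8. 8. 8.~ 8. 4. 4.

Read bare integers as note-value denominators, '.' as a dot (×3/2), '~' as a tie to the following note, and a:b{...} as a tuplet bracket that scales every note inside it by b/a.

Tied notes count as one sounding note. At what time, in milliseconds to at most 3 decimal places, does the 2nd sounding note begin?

note 2 onset = 3b = 1146.497ms

1. 0.0ms @ 0 + 1146.497ms (3)
2. 1146.497ms @ 3 + 1528.662ms (4)
3. 2675.159ms @ 7 + 382.166ms (1)
4. 3057.325ms @ 8 + 382.166ms (1)
5. 3439.49ms @ 9 + 1146.497ms (3)
6. 4585.987ms @ 12 + 573.248ms (3/2)
7. 5159.236ms @ 27/2 + 573.248ms (3/2)
8. 5732.484ms @ 15 + 1146.497ms (3)
9. 6878.981ms @ 18 + 1146.497ms (3)
10. 8025.478ms @ 21 + 1146.497ms (3)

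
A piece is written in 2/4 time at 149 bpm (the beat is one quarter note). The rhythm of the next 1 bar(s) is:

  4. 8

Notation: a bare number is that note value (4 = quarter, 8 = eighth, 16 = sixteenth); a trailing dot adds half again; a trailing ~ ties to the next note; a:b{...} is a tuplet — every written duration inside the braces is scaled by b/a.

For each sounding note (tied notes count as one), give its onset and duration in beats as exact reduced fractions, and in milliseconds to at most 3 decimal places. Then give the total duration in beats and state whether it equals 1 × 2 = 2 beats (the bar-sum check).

1) 0.0ms=0b +604.027ms=3/2b
2) 604.027ms=3/2b +201.342ms=1/2b
Σ=2b of 2 (149bpm 2/4) — PASS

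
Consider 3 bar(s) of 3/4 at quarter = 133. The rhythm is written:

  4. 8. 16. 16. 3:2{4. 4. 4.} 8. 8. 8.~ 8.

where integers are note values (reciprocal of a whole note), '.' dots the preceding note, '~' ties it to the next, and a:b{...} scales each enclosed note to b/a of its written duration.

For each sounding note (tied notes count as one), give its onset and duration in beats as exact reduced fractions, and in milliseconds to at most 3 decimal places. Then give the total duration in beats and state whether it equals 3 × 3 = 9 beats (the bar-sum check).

1) 0.0ms=0b +676.692ms=3/2b
2) 676.692ms=3/2b +338.346ms=3/4b
3) 1015.038ms=9/4b +169.173ms=3/8b
4) 1184.211ms=21/8b +169.173ms=3/8b
5) 1353.383ms=3b +451.128ms=1b
6) 1804.511ms=4b +451.128ms=1b
7) 2255.639ms=5b +451.128ms=1b
8) 2706.767ms=6b +338.346ms=3/4b
9) 3045.113ms=27/4b +338.346ms=3/4b
10) 3383.459ms=15/2b +676.692ms=3/2b
Σ=9b of 9 (133bpm 3/4) — PASS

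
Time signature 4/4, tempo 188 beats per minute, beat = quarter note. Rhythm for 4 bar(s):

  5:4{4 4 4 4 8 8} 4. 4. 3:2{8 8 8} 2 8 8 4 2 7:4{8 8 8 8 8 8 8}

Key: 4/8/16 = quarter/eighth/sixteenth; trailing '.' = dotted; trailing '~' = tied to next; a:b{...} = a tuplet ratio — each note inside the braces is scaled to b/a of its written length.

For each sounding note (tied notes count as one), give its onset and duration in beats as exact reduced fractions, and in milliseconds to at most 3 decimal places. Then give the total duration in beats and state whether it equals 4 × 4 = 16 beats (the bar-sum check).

1) 0.0ms=0b +255.319ms=4/5b
2) 255.319ms=4/5b +255.319ms=4/5b
3) 510.638ms=8/5b +255.319ms=4/5b
4) 765.957ms=12/5b +255.319ms=4/5b
5) 1021.277ms=16/5b +127.66ms=2/5b
6) 1148.936ms=18/5b +127.66ms=2/5b
7) 1276.596ms=4b +478.723ms=3/2b
8) 1755.319ms=11/2b +478.723ms=3/2b
9) 2234.043ms=7b +106.383ms=1/3b
10) 2340.426ms=22/3b +106.383ms=1/3b
11) 2446.809ms=23/3b +106.383ms=1/3b
12) 2553.191ms=8b +638.298ms=2b
13) 3191.489ms=10b +159.574ms=1/2b
14) 3351.064ms=21/2b +159.574ms=1/2b
15) 3510.638ms=11b +319.149ms=1b
16) 3829.787ms=12b +638.298ms=2b
17) 4468.085ms=14b +91.185ms=2/7b
18) 4559.271ms=100/7b +91.185ms=2/7b
19) 4650.456ms=102/7b +91.185ms=2/7b
20) 4741.641ms=104/7b +91.185ms=2/7b
21) 4832.827ms=106/7b +91.185ms=2/7b
22) 4924.012ms=108/7b +91.185ms=2/7b
23) 5015.198ms=110/7b +91.185ms=2/7b
Σ=16b of 16 (188bpm 4/4) — PASS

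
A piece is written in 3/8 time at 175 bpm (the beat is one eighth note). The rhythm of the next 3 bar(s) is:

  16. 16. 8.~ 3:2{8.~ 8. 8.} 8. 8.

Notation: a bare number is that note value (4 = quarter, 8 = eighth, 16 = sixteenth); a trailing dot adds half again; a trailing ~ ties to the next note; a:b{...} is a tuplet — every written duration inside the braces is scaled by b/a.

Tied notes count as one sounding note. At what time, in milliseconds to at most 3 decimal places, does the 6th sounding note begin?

1. 0.0ms @ 0 + 257.143ms (3/4)
2. 257.143ms @ 3/4 + 257.143ms (3/4)
3. 514.286ms @ 3/2 + 1200.0ms (7/2)
4. 1714.286ms @ 5 + 342.857ms (1)
5. 2057.143ms @ 6 + 514.286ms (3/2)
6. 2571.429ms @ 15/2 + 514.286ms (3/2)

note 6 onset = 15/2b = 2571.429ms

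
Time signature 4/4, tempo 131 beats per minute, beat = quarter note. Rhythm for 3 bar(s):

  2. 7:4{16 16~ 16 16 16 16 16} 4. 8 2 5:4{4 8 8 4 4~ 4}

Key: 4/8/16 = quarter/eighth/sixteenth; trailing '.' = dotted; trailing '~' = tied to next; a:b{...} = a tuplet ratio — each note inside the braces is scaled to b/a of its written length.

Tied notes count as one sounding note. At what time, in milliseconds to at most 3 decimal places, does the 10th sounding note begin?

1. 0.0ms @ 0 + 1374.046ms (3)
2. 1374.046ms @ 3 + 65.431ms (1/7)
3. 1439.477ms @ 22/7 + 130.862ms (2/7)
4. 1570.338ms @ 24/7 + 65.431ms (1/7)
5. 1635.769ms @ 25/7 + 65.431ms (1/7)
6. 1701.2ms @ 26/7 + 65.431ms (1/7)
7. 1766.63ms @ 27/7 + 65.431ms (1/7)
8. 1832.061ms @ 4 + 687.023ms (3/2)
9. 2519.084ms @ 11/2 + 229.008ms (1/2)
10. 2748.092ms @ 6 + 916.031ms (2)
11. 3664.122ms @ 8 + 366.412ms (4/5)
12. 4030.534ms @ 44/5 + 183.206ms (2/5)
13. 4213.74ms @ 46/5 + 183.206ms (2/5)
14. 4396.947ms @ 48/5 + 366.412ms (4/5)
15. 4763.359ms @ 52/5 + 732.824ms (8/5)

note 10 onset = 6b = 2748.092ms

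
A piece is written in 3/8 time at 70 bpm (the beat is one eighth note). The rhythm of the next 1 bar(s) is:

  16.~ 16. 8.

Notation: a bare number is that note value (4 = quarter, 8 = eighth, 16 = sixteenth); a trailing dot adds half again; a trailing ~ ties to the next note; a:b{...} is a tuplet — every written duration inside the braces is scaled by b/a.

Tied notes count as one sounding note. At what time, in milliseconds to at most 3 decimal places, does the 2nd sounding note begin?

note 2 onset = 3/2b = 1285.714ms

1. 0.0ms @ 0 + 1285.714ms (3/2)
2. 1285.714ms @ 3/2 + 1285.714ms (3/2)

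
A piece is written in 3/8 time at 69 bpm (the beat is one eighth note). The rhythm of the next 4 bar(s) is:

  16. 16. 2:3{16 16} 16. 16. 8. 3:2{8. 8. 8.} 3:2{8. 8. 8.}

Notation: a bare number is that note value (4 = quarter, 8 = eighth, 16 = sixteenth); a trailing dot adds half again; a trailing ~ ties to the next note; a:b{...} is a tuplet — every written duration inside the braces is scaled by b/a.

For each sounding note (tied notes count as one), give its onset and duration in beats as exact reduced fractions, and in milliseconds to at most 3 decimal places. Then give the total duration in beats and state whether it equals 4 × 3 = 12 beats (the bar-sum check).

1) 0.0ms=0b +652.174ms=3/4b
2) 652.174ms=3/4b +652.174ms=3/4b
3) 1304.348ms=3/2b +652.174ms=3/4b
4) 1956.522ms=9/4b +652.174ms=3/4b
5) 2608.696ms=3b +652.174ms=3/4b
6) 3260.87ms=15/4b +652.174ms=3/4b
7) 3913.043ms=9/2b +1304.348ms=3/2b
8) 5217.391ms=6b +869.565ms=1b
9) 6086.957ms=7b +869.565ms=1b
10) 6956.522ms=8b +869.565ms=1b
11) 7826.087ms=9b +869.565ms=1b
12) 8695.652ms=10b +869.565ms=1b
13) 9565.217ms=11b +869.565ms=1b
Σ=12b of 12 (69bpm 3/8) — PASS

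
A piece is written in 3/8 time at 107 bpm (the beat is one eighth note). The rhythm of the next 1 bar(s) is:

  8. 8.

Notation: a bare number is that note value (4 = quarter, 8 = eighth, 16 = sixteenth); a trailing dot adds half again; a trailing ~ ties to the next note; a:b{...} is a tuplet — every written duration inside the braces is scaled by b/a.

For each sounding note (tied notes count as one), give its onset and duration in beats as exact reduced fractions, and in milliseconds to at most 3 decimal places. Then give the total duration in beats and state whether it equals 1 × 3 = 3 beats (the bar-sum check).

1) 0.0ms=0b +841.121ms=3/2b
2) 841.121ms=3/2b +841.121ms=3/2b
Σ=3b of 3 (107bpm 3/8) — PASS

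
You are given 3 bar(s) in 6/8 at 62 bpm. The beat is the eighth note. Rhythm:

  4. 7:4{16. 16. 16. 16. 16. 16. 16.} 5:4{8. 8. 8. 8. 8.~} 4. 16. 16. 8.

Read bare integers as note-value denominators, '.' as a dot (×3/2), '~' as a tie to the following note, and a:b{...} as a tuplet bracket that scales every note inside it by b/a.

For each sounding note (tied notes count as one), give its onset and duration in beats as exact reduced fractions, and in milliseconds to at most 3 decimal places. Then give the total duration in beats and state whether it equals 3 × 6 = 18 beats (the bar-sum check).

1) 0.0ms=0b +2903.226ms=3b
2) 2903.226ms=3b +414.747ms=3/7b
3) 3317.972ms=24/7b +414.747ms=3/7b
4) 3732.719ms=27/7b +414.747ms=3/7b
5) 4147.465ms=30/7b +414.747ms=3/7b
6) 4562.212ms=33/7b +414.747ms=3/7b
7) 4976.959ms=36/7b +414.747ms=3/7b
8) 5391.705ms=39/7b +414.747ms=3/7b
9) 5806.452ms=6b +1161.29ms=6/5b
10) 6967.742ms=36/5b +1161.29ms=6/5b
11) 8129.032ms=42/5b +1161.29ms=6/5b
12) 9290.323ms=48/5b +1161.29ms=6/5b
13) 10451.613ms=54/5b +4064.516ms=21/5b
14) 14516.129ms=15b +725.806ms=3/4b
15) 15241.935ms=63/4b +725.806ms=3/4b
16) 15967.742ms=33/2b +1451.613ms=3/2b
Σ=18b of 18 (62bpm 6/8) — PASS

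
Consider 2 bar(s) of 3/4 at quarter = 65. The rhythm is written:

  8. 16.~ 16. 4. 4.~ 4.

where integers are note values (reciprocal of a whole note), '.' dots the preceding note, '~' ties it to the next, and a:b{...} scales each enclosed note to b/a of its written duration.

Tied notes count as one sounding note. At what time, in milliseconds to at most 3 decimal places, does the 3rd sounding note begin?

note 3 onset = 3/2b = 1384.615ms

1. 0.0ms @ 0 + 692.308ms (3/4)
2. 692.308ms @ 3/4 + 692.308ms (3/4)
3. 1384.615ms @ 3/2 + 1384.615ms (3/2)
4. 2769.231ms @ 3 + 2769.231ms (3)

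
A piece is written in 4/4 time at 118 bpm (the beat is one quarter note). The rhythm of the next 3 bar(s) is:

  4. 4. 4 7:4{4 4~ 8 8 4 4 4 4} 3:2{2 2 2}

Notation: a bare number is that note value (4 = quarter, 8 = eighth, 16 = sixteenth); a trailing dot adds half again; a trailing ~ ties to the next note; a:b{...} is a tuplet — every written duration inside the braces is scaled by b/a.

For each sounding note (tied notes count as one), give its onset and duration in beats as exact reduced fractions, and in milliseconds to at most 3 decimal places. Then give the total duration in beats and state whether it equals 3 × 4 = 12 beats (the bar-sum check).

1) 0.0ms=0b +762.712ms=3/2b
2) 762.712ms=3/2b +762.712ms=3/2b
3) 1525.424ms=3b +508.475ms=1b
4) 2033.898ms=4b +290.557ms=4/7b
5) 2324.455ms=32/7b +435.835ms=6/7b
6) 2760.291ms=38/7b +145.278ms=2/7b
7) 2905.569ms=40/7b +290.557ms=4/7b
8) 3196.126ms=44/7b +290.557ms=4/7b
9) 3486.683ms=48/7b +290.557ms=4/7b
10) 3777.24ms=52/7b +290.557ms=4/7b
11) 4067.797ms=8b +677.966ms=4/3b
12) 4745.763ms=28/3b +677.966ms=4/3b
13) 5423.729ms=32/3b +677.966ms=4/3b
Σ=12b of 12 (118bpm 4/4) — PASS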